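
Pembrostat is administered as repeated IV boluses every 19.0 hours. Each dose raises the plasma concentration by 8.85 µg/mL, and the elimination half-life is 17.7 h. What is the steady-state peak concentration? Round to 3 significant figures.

16.9 µg/mL

k = ln 2 / 17.7 = 0.03916 h⁻¹
Fraction remaining after one interval: e^(−kτ) = e^(−0.03916 × 19.0) = 0.4752
R = 1 / (1 − 0.4752) = 1.905
Css,max = 8.85 × 1.905 ≈ 16.9 µg/mL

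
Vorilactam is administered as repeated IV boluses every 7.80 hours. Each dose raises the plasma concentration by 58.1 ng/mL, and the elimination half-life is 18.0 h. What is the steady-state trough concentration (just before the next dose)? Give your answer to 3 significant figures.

k = ln 2 / 18.0 = 0.03851 h⁻¹
Fraction remaining after one interval: e^(−kτ) = e^(−0.03851 × 7.80) = 0.7405
R = 1 / (1 − 0.7405) = 3.854
Css,max = 58.1 × 3.854 = 223.9 ng/mL
Css,min = Css,max × e^(−kτ) = 223.9 × 0.7405 ≈ 166 ng/mL

166 ng/mL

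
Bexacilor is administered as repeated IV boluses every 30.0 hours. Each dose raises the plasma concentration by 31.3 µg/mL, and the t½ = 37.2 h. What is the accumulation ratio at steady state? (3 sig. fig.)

k = ln 2 / 37.2 = 0.01863 h⁻¹
Fraction remaining after one interval: e^(−kτ) = e^(−0.01863 × 30.0) = 0.5718
R = 1 / (1 − 0.5718) = 1 / 0.4282 ≈ 2.34

2.34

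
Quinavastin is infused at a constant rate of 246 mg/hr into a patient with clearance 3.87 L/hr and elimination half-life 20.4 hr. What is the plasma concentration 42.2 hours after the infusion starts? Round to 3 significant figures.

48.4 µg/mL

Css = rate / CL = 246 / 3.87 = 63.57 µg/mL
k = ln 2 / 20.4 = 0.03398 hr⁻¹
C(t) = Css (1 − e^(−kt)) = 63.57 × (1 − e^(−1.434)) = 63.57 × 0.7616 ≈ 48.4 µg/mL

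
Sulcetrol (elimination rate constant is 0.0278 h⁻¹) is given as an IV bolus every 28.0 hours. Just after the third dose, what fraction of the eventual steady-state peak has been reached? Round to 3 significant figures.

0.903

f_n = 1 − e^(−nkτ) = 1 − e^(−3 × 0.02780 × 28.0) = 1 − e^(−2.335) = 1 − 0.09679 ≈ 0.903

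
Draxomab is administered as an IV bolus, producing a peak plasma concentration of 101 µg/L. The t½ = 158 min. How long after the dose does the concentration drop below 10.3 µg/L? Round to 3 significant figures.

k = ln 2 / 158 = 0.004387 min⁻¹
C(t) = C₀ e^(−kt)  ⇒  t = ln(C₀/C) / k
t = ln(101/10.3) / 0.004387 = 2.283 / 0.004387 ≈ 520 minutes

520 minutes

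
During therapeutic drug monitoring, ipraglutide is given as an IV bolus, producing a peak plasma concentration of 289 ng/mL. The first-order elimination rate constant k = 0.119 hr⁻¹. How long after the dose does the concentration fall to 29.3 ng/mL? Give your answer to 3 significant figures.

19.2 hours

C(t) = C₀ e^(−kt)  ⇒  t = ln(C₀/C) / k
t = ln(289/29.3) / 0.1190 = 2.289 / 0.1190 ≈ 19.2 hours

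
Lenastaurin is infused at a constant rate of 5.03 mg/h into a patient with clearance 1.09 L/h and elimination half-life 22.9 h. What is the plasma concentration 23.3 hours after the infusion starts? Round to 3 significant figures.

Css = rate / CL = 5.03 / 1.09 = 4.615 µg/mL
k = ln 2 / 22.9 = 0.03027 h⁻¹
C(t) = Css (1 − e^(−kt)) = 4.615 × (1 − e^(−0.7053)) = 4.615 × 0.5060 ≈ 2.34 µg/mL

2.34 µg/mL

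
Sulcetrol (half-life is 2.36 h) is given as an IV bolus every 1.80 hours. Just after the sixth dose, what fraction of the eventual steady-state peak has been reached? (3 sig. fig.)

k = ln 2 / 2.36 = 0.2937 h⁻¹
f_n = 1 − e^(−nkτ) = 1 − e^(−6 × 0.2937 × 1.80) = 1 − e^(−3.172) = 1 − 0.04192 ≈ 0.958

0.958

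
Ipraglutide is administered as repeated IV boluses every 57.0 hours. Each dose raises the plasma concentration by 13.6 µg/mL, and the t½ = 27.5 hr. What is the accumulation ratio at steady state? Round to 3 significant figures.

k = ln 2 / 27.5 = 0.02521 hr⁻¹
Fraction remaining after one interval: e^(−kτ) = e^(−0.02521 × 57.0) = 0.2377
R = 1 / (1 − 0.2377) = 1 / 0.7623 ≈ 1.31

1.31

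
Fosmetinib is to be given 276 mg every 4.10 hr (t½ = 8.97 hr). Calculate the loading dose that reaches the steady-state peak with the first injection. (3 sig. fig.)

k = ln 2 / 8.97 = 0.07727 hr⁻¹
Accumulation ratio R = 1 / (1 − e^(−kτ)) = 1 / (1 − e^(−0.07727×4.10)) = 1 / (1 − 0.7285) = 3.683
Loading dose = maintenance dose × R = 276 × 3.683 ≈ 1020 mg

1020 mg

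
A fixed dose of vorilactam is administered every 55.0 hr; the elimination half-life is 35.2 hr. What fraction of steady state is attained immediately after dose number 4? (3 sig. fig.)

k = ln 2 / 35.2 = 0.01969 hr⁻¹
f_n = 1 − e^(−nkτ) = 1 − e^(−4 × 0.01969 × 55.0) = 1 − e^(−4.332) = 1 − 0.01314 ≈ 0.987

0.987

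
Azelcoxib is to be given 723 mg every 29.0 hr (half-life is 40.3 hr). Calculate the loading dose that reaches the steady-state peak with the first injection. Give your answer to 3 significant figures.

1840 mg

k = ln 2 / 40.3 = 0.01720 hr⁻¹
Accumulation ratio R = 1 / (1 − e^(−kτ)) = 1 / (1 − e^(−0.01720×29.0)) = 1 / (1 − 0.6073) = 2.546
Loading dose = maintenance dose × R = 723 × 2.546 ≈ 1840 mg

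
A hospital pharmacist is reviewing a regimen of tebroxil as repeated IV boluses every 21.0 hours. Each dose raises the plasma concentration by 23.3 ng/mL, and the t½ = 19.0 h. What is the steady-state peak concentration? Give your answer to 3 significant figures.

43.5 ng/mL

k = ln 2 / 19.0 = 0.03648 h⁻¹
Fraction remaining after one interval: e^(−kτ) = e^(−0.03648 × 21.0) = 0.4648
R = 1 / (1 − 0.4648) = 1.869
Css,max = 23.3 × 1.869 ≈ 43.5 ng/mL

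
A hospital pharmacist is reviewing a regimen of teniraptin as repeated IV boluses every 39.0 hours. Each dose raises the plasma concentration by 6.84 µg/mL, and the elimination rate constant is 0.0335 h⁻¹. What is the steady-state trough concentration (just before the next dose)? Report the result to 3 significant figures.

2.54 µg/mL

Fraction remaining after one interval: e^(−kτ) = e^(−0.03350 × 39.0) = 0.2708
R = 1 / (1 − 0.2708) = 1.371
Css,max = 6.84 × 1.371 = 9.380 µg/mL
Css,min = Css,max × e^(−kτ) = 9.380 × 0.2708 ≈ 2.54 µg/mL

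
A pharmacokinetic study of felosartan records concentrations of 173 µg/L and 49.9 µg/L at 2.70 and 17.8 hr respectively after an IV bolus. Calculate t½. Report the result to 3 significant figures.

8.42 hours

k = ln(C₁/C₂) / (t₂ − t₁) = ln(173/49.9) / (17.8 − 2.70)
  = 1.243 / 15.10 = 0.08234 hr⁻¹
t½ = ln 2 / k = ln 2 / 0.08234 ≈ 8.42 hours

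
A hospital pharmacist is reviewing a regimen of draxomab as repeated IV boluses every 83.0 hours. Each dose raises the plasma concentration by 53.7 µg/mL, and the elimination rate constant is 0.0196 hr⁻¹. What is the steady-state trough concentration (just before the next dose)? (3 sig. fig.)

13.1 µg/mL

Fraction remaining after one interval: e^(−kτ) = e^(−0.01960 × 83.0) = 0.1966
R = 1 / (1 − 0.1966) = 1.245
Css,max = 53.7 × 1.245 = 66.84 µg/mL
Css,min = Css,max × e^(−kτ) = 66.84 × 0.1966 ≈ 13.1 µg/mL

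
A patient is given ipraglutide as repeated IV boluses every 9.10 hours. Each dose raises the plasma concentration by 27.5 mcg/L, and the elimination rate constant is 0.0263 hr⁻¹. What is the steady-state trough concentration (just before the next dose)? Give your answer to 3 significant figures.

102 mcg/L

Fraction remaining after one interval: e^(−kτ) = e^(−0.02630 × 9.10) = 0.7872
R = 1 / (1 − 0.7872) = 4.698
Css,max = 27.5 × 4.698 = 129.2 mcg/L
Css,min = Css,max × e^(−kτ) = 129.2 × 0.7872 ≈ 102 mcg/L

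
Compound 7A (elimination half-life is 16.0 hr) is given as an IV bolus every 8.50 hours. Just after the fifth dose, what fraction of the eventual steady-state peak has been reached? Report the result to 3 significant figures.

k = ln 2 / 16.0 = 0.04332 hr⁻¹
f_n = 1 − e^(−nkτ) = 1 − e^(−5 × 0.04332 × 8.50) = 1 − e^(−1.841) = 1 − 0.1586 ≈ 0.841

0.841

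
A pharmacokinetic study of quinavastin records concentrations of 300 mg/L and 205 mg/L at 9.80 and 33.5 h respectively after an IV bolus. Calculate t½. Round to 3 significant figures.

k = ln(C₁/C₂) / (t₂ − t₁) = ln(300/205) / (33.5 − 9.80)
  = 0.3808 / 23.70 = 0.01607 h⁻¹
t½ = ln 2 / k = ln 2 / 0.01607 ≈ 43.1 hours

43.1 hours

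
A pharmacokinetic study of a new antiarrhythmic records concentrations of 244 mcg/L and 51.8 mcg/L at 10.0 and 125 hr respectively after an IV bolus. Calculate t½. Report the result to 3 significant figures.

k = ln(C₁/C₂) / (t₂ − t₁) = ln(244/51.8) / (125 − 10.0)
  = 1.550 / 115.0 = 0.01348 hr⁻¹
t½ = ln 2 / k = ln 2 / 0.01348 ≈ 51.4 hours

51.4 hours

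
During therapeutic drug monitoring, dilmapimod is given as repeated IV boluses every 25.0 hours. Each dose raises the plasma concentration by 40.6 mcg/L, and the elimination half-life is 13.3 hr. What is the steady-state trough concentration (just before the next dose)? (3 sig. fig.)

k = ln 2 / 13.3 = 0.05212 hr⁻¹
Fraction remaining after one interval: e^(−kτ) = e^(−0.05212 × 25.0) = 0.2717
R = 1 / (1 − 0.2717) = 1.373
Css,max = 40.6 × 1.373 = 55.75 mcg/L
Css,min = Css,max × e^(−kτ) = 55.75 × 0.2717 ≈ 15.1 mcg/L

15.1 mcg/L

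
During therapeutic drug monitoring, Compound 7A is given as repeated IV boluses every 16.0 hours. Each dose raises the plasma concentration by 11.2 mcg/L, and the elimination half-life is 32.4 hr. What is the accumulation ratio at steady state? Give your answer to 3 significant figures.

k = ln 2 / 32.4 = 0.02139 hr⁻¹
Fraction remaining after one interval: e^(−kτ) = e^(−0.02139 × 16.0) = 0.7101
R = 1 / (1 − 0.7101) = 1 / 0.2899 ≈ 3.45

3.45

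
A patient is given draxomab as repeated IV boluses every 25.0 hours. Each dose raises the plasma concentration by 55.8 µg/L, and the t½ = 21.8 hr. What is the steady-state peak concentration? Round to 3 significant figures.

k = ln 2 / 21.8 = 0.03180 hr⁻¹
Fraction remaining after one interval: e^(−kτ) = e^(−0.03180 × 25.0) = 0.4516
R = 1 / (1 − 0.4516) = 1.824
Css,max = 55.8 × 1.824 ≈ 102 µg/L

102 µg/L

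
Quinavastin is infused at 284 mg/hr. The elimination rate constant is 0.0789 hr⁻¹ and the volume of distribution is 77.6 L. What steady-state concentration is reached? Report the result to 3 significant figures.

46.4 µg/mL

CL = k · V = 0.0789 × 77.6 = 6.123 L/hr
Css = rate / CL = 284 / 6.123 ≈ 46.4 µg/mL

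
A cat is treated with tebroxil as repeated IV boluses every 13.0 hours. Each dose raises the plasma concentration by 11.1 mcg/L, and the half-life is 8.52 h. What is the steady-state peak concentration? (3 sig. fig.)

17.0 mcg/L

k = ln 2 / 8.52 = 0.08136 h⁻¹
Fraction remaining after one interval: e^(−kτ) = e^(−0.08136 × 13.0) = 0.3473
R = 1 / (1 − 0.3473) = 1.532
Css,max = 11.1 × 1.532 ≈ 17.0 mcg/L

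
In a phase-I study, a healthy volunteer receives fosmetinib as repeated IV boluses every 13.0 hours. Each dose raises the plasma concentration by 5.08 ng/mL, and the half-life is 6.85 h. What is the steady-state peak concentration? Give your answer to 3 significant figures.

6.94 ng/mL

k = ln 2 / 6.85 = 0.1012 h⁻¹
Fraction remaining after one interval: e^(−kτ) = e^(−0.1012 × 13.0) = 0.2684
R = 1 / (1 − 0.2684) = 1.367
Css,max = 5.08 × 1.367 ≈ 6.94 ng/mL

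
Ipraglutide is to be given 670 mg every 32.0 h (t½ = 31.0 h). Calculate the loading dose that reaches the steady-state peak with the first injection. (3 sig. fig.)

1310 mg

k = ln 2 / 31.0 = 0.02236 h⁻¹
Accumulation ratio R = 1 / (1 − e^(−kτ)) = 1 / (1 − e^(−0.02236×32.0)) = 1 / (1 − 0.4889) = 1.957
Loading dose = maintenance dose × R = 670 × 1.957 ≈ 1310 mg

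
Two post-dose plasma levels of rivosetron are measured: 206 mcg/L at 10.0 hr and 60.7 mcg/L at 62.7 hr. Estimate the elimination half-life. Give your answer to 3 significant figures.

k = ln(C₁/C₂) / (t₂ − t₁) = ln(206/60.7) / (62.7 − 10.0)
  = 1.222 / 52.70 = 0.02319 hr⁻¹
t½ = ln 2 / k = ln 2 / 0.02319 ≈ 29.9 hours

29.9 hours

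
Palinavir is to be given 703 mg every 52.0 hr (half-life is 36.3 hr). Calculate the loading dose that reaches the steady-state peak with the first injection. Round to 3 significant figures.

k = ln 2 / 36.3 = 0.01909 hr⁻¹
Accumulation ratio R = 1 / (1 − e^(−kτ)) = 1 / (1 − e^(−0.01909×52.0)) = 1 / (1 − 0.3705) = 1.589
Loading dose = maintenance dose × R = 703 × 1.589 ≈ 1120 mg

1120 mg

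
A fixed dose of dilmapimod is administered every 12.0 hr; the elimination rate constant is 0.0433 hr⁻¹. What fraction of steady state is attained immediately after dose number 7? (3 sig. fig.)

f_n = 1 − e^(−nkτ) = 1 − e^(−7 × 0.04330 × 12.0) = 1 − e^(−3.637) = 1 − 0.02633 ≈ 0.974

0.974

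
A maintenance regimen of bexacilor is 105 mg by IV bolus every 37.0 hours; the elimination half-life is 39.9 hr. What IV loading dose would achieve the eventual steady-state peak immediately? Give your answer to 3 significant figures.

k = ln 2 / 39.9 = 0.01737 hr⁻¹
Accumulation ratio R = 1 / (1 − e^(−kτ)) = 1 / (1 − e^(−0.01737×37.0)) = 1 / (1 − 0.5258) = 2.109
Loading dose = maintenance dose × R = 105 × 2.109 ≈ 221 mg

221 mg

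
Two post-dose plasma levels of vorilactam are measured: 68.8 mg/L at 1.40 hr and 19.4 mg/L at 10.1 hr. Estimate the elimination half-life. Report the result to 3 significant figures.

k = ln(C₁/C₂) / (t₂ − t₁) = ln(68.8/19.4) / (10.1 − 1.40)
  = 1.266 / 8.700 = 0.1455 hr⁻¹
t½ = ln 2 / k = ln 2 / 0.1455 ≈ 4.76 hours

4.76 hours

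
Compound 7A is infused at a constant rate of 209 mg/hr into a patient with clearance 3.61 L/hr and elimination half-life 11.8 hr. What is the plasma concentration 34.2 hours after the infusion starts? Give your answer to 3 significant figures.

Css = rate / CL = 209 / 3.61 = 57.89 µg/mL
k = ln 2 / 11.8 = 0.05874 hr⁻¹
C(t) = Css (1 − e^(−kt)) = 57.89 × (1 − e^(−2.009)) = 57.89 × 0.8659 ≈ 50.1 µg/mL

50.1 µg/mL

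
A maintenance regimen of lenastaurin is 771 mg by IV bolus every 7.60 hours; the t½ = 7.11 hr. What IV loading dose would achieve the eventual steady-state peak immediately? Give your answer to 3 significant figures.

k = ln 2 / 7.11 = 0.09749 hr⁻¹
Accumulation ratio R = 1 / (1 − e^(−kτ)) = 1 / (1 − e^(−0.09749×7.60)) = 1 / (1 − 0.4767) = 1.911
Loading dose = maintenance dose × R = 771 × 1.911 ≈ 1470 mg

1470 mg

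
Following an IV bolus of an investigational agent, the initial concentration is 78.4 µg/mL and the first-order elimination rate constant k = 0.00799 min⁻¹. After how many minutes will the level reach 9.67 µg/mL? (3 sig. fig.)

262 minutes

C(t) = C₀ e^(−kt)  ⇒  t = ln(C₀/C) / k
t = ln(78.4/9.67) / 0.007990 = 2.093 / 0.007990 ≈ 262 minutes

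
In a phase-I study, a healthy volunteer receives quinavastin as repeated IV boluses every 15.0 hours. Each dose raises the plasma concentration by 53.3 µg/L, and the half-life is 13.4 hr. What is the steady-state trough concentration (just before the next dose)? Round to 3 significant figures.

k = ln 2 / 13.4 = 0.05173 hr⁻¹
Fraction remaining after one interval: e^(−kτ) = e^(−0.05173 × 15.0) = 0.4603
R = 1 / (1 − 0.4603) = 1.853
Css,max = 53.3 × 1.853 = 98.76 µg/L
Css,min = Css,max × e^(−kτ) = 98.76 × 0.4603 ≈ 45.5 µg/L

45.5 µg/L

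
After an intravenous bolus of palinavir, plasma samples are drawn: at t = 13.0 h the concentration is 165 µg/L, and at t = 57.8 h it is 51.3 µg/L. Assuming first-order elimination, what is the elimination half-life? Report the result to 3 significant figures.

k = ln(C₁/C₂) / (t₂ − t₁) = ln(165/51.3) / (57.8 − 13.0)
  = 1.168 / 44.80 = 0.02608 h⁻¹
t½ = ln 2 / k = ln 2 / 0.02608 ≈ 26.6 hours

26.6 hours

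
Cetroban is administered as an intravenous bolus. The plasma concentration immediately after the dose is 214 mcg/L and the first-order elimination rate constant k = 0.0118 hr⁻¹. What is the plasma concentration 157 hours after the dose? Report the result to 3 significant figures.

33.6 mcg/L

C(t) = C₀ e^(−kt) = 214 × e^(−0.01180 × 157) = 214 × e^(−1.853) = 214 × 0.1568 ≈ 33.6 mcg/L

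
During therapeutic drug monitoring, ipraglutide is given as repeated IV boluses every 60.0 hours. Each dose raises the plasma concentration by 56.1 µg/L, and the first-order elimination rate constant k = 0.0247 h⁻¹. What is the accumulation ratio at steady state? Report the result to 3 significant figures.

1.29

Fraction remaining after one interval: e^(−kτ) = e^(−0.02470 × 60.0) = 0.2272
R = 1 / (1 − 0.2272) = 1 / 0.7728 ≈ 1.29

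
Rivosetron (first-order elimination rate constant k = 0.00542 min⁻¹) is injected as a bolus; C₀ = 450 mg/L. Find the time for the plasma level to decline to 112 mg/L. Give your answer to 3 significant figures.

C(t) = C₀ e^(−kt)  ⇒  t = ln(C₀/C) / k
t = ln(450/112) / 0.005420 = 1.391 / 0.005420 ≈ 257 minutes

257 minutes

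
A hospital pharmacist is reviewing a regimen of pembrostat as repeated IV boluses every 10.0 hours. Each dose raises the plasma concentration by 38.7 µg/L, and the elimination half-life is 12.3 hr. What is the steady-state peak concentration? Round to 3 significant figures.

k = ln 2 / 12.3 = 0.05635 hr⁻¹
Fraction remaining after one interval: e^(−kτ) = e^(−0.05635 × 10.0) = 0.5692
R = 1 / (1 − 0.5692) = 2.321
Css,max = 38.7 × 2.321 ≈ 89.8 µg/L

89.8 µg/L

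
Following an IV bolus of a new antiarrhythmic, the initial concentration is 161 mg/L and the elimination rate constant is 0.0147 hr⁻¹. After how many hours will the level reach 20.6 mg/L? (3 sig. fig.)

C(t) = C₀ e^(−kt)  ⇒  t = ln(C₀/C) / k
t = ln(161/20.6) / 0.01470 = 2.056 / 0.01470 ≈ 140 hours

140 hours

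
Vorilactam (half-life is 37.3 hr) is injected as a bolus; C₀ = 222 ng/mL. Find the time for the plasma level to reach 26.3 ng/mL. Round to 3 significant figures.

k = ln 2 / 37.3 = 0.01858 hr⁻¹
C(t) = C₀ e^(−kt)  ⇒  t = ln(C₀/C) / k
t = ln(222/26.3) / 0.01858 = 2.133 / 0.01858 ≈ 115 hours

115 hours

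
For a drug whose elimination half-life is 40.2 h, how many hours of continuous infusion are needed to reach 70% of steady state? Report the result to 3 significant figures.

k = ln 2 / 40.2 = 0.01724 h⁻¹
f = 1 − e^(−kt)  ⇒  t = −ln(1 − f) / k
t = −ln(1 − 0.7) / 0.01724 = 1.204 / 0.01724 ≈ 69.8 hours

69.8 hours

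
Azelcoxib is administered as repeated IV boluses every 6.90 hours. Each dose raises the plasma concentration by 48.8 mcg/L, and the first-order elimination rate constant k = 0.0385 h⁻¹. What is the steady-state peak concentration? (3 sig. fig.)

209 mcg/L

Fraction remaining after one interval: e^(−kτ) = e^(−0.03850 × 6.90) = 0.7667
R = 1 / (1 − 0.7667) = 4.286
Css,max = 48.8 × 4.286 ≈ 209 mcg/L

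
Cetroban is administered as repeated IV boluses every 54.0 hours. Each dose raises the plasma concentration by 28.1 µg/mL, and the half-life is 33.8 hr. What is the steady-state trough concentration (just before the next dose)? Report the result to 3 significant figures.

k = ln 2 / 33.8 = 0.02051 hr⁻¹
Fraction remaining after one interval: e^(−kτ) = e^(−0.02051 × 54.0) = 0.3304
R = 1 / (1 − 0.3304) = 1.493
Css,max = 28.1 × 1.493 = 41.97 µg/mL
Css,min = Css,max × e^(−kτ) = 41.97 × 0.3304 ≈ 13.9 µg/mL

13.9 µg/mL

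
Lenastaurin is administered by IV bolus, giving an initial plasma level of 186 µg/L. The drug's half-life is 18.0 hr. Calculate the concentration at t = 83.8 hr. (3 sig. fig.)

7.38 µg/L

k = ln 2 / 18.0 = 0.03851 hr⁻¹
83.8 hr is 4.656 half-lives, so C = 186 × (1/2)^4.656 = 186 × 0.03968 ≈ 7.38 µg/L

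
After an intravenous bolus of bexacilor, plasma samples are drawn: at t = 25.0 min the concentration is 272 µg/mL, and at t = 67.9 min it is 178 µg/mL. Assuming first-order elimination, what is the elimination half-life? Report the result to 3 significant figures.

k = ln(C₁/C₂) / (t₂ − t₁) = ln(272/178) / (67.9 − 25.0)
  = 0.4240 / 42.90 = 0.009884 min⁻¹
t½ = ln 2 / k = ln 2 / 0.009884 ≈ 70.1 minutes

70.1 minutes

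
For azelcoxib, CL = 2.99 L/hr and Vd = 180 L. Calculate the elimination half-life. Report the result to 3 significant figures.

k = CL / V = 2.99 / 180 = 0.01661 hr⁻¹
t½ = ln 2 / k = ln 2 / 0.01661 ≈ 41.7 hours

41.7 hours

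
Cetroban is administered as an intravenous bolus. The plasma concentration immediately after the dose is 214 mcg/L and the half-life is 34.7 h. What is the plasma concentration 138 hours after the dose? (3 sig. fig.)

13.6 mcg/L

k = ln 2 / 34.7 = 0.01998 h⁻¹
C(t) = C₀ e^(−kt) = 214 × e^(−0.01998 × 138) = 214 × e^(−2.757) = 214 × 0.06351 ≈ 13.6 mcg/L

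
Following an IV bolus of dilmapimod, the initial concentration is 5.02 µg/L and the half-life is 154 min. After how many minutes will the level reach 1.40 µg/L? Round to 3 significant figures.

k = ln 2 / 154 = 0.004501 min⁻¹
C(t) = C₀ e^(−kt)  ⇒  t = ln(C₀/C) / k
t = ln(5.02/1.40) / 0.004501 = 1.277 / 0.004501 ≈ 284 minutes

284 minutes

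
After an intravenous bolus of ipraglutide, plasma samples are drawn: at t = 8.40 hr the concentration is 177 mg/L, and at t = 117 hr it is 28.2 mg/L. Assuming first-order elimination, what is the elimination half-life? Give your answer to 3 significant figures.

41.0 hours

k = ln(C₁/C₂) / (t₂ − t₁) = ln(177/28.2) / (117 − 8.40)
  = 1.837 / 108.6 = 0.01691 hr⁻¹
t½ = ln 2 / k = ln 2 / 0.01691 ≈ 41.0 hours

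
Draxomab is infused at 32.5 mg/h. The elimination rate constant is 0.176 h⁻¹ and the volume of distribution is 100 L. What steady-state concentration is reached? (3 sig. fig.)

CL = k · V = 0.176 × 100 = 17.60 L/h
Css = rate / CL = 32.5 / 17.60 ≈ 1.85 µg/mL

1.85 µg/mL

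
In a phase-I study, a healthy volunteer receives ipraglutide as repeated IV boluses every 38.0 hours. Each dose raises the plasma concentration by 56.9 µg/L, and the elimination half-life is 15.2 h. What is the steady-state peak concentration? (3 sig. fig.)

69.1 µg/L

k = ln 2 / 15.2 = 0.04560 h⁻¹
Fraction remaining after one interval: e^(−kτ) = e^(−0.04560 × 38.0) = 0.1768
R = 1 / (1 − 0.1768) = 1.215
Css,max = 56.9 × 1.215 ≈ 69.1 µg/L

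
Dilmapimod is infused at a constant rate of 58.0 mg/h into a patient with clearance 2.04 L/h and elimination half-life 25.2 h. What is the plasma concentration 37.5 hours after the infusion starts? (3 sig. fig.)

Css = rate / CL = 58.0 / 2.04 = 28.43 mg/L
k = ln 2 / 25.2 = 0.02751 h⁻¹
C(t) = Css (1 − e^(−kt)) = 28.43 × (1 − e^(−1.031)) = 28.43 × 0.6435 ≈ 18.3 mg/L

18.3 mg/L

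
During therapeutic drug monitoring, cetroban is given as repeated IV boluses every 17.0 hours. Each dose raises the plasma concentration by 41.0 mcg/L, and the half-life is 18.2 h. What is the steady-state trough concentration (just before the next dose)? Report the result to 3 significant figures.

45.0 mcg/L

k = ln 2 / 18.2 = 0.03809 h⁻¹
Fraction remaining after one interval: e^(−kτ) = e^(−0.03809 × 17.0) = 0.5234
R = 1 / (1 − 0.5234) = 2.098
Css,max = 41.0 × 2.098 = 86.02 mcg/L
Css,min = Css,max × e^(−kτ) = 86.02 × 0.5234 ≈ 45.0 mcg/L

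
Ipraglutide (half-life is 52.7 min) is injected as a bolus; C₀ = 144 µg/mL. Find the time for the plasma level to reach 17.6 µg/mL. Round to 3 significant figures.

160 minutes

k = ln 2 / 52.7 = 0.01315 min⁻¹
C(t) = C₀ e^(−kt)  ⇒  t = ln(C₀/C) / k
t = ln(144/17.6) / 0.01315 = 2.102 / 0.01315 ≈ 160 minutes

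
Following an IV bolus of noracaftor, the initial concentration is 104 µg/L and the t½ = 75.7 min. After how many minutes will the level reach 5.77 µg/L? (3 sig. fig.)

316 minutes

k = ln 2 / 75.7 = 0.009157 min⁻¹
C(t) = C₀ e^(−kt)  ⇒  t = ln(C₀/C) / k
t = ln(104/5.77) / 0.009157 = 2.892 / 0.009157 ≈ 316 minutes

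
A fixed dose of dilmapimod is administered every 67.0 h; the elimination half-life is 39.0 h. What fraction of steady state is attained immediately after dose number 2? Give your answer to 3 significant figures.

0.908

k = ln 2 / 39.0 = 0.01777 h⁻¹
f_n = 1 − e^(−nkτ) = 1 − e^(−2 × 0.01777 × 67.0) = 1 − e^(−2.382) = 1 − 0.09240 ≈ 0.908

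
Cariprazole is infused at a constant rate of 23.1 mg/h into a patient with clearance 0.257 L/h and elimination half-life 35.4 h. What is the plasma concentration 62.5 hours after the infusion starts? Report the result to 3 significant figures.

63.4 µg/mL

Css = rate / CL = 23.1 / 0.257 = 89.88 µg/mL
k = ln 2 / 35.4 = 0.01958 h⁻¹
C(t) = Css (1 − e^(−kt)) = 89.88 × (1 − e^(−1.224)) = 89.88 × 0.7059 ≈ 63.4 µg/mL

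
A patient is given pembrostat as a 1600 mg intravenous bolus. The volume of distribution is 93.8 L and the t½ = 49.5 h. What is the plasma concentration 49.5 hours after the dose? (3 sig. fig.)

C₀ = dose / V = 1600 / 93.8 = 17.06 µg/mL
k = ln 2 / 49.5 = 0.01400 h⁻¹
C(t) = C₀ e^(−kt) = 17.06 × e^(−0.01400 × 49.5) = 17.06 × e^(−0.6931) = 17.06 × 0.5000 ≈ 8.53 µg/mL

8.53 µg/mL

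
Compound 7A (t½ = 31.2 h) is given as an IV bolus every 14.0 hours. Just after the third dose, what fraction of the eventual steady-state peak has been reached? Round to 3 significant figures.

k = ln 2 / 31.2 = 0.02222 h⁻¹
f_n = 1 − e^(−nkτ) = 1 − e^(−3 × 0.02222 × 14.0) = 1 − e^(−0.9331) = 1 − 0.3933 ≈ 0.607

0.607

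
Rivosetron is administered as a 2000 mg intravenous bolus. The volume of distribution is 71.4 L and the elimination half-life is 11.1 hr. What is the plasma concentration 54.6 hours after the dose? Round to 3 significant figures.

C₀ = dose / V = 2000 / 71.4 = 28.01 mg/L
k = ln 2 / 11.1 = 0.06245 hr⁻¹
C(t) = C₀ e^(−kt) = 28.01 × e^(−0.06245 × 54.6) = 28.01 × e^(−3.410) = 28.01 × 0.03306 ≈ 0.926 mg/L

0.926 mg/L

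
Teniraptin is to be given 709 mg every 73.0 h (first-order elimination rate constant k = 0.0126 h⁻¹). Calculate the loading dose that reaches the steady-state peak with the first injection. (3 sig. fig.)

1180 mg

Accumulation ratio R = 1 / (1 − e^(−kτ)) = 1 / (1 − e^(−0.01260×73.0)) = 1 / (1 − 0.3986) = 1.663
Loading dose = maintenance dose × R = 709 × 1.663 ≈ 1180 mg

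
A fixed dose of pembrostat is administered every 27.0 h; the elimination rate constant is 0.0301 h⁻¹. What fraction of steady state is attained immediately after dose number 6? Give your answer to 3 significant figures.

f_n = 1 − e^(−nkτ) = 1 − e^(−6 × 0.03010 × 27.0) = 1 − e^(−4.876) = 1 − 0.007626 ≈ 0.992

0.992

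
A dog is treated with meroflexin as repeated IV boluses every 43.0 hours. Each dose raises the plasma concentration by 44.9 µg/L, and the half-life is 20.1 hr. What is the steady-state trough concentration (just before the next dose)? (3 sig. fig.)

13.2 µg/L

k = ln 2 / 20.1 = 0.03448 hr⁻¹
Fraction remaining after one interval: e^(−kτ) = e^(−0.03448 × 43.0) = 0.2270
R = 1 / (1 − 0.2270) = 1.294
Css,max = 44.9 × 1.294 = 58.08 µg/L
Css,min = Css,max × e^(−kτ) = 58.08 × 0.2270 ≈ 13.2 µg/L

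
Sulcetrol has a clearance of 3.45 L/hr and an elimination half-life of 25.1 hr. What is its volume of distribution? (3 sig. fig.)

k = ln 2 / t½ = ln 2 / 25.1 = 0.02762 hr⁻¹
V = CL / k = 3.45 / 0.02762 ≈ 125 L

125 L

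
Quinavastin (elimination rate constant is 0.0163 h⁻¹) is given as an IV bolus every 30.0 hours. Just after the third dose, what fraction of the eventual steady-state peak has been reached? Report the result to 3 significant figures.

f_n = 1 − e^(−nkτ) = 1 − e^(−3 × 0.01630 × 30.0) = 1 − e^(−1.467) = 1 − 0.2306 ≈ 0.769

0.769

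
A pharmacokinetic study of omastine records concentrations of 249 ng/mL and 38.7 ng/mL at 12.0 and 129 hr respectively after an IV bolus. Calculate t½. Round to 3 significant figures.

43.6 hours

k = ln(C₁/C₂) / (t₂ − t₁) = ln(249/38.7) / (129 − 12.0)
  = 1.862 / 117.0 = 0.01591 hr⁻¹
t½ = ln 2 / k = ln 2 / 0.01591 ≈ 43.6 hours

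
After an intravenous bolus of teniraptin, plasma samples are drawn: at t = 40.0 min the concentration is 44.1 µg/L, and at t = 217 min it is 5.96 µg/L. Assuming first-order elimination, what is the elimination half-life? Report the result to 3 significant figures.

k = ln(C₁/C₂) / (t₂ − t₁) = ln(44.1/5.96) / (217 − 40.0)
  = 2.001 / 177.0 = 0.01131 min⁻¹
t½ = ln 2 / k = ln 2 / 0.01131 ≈ 61.3 minutes

61.3 minutes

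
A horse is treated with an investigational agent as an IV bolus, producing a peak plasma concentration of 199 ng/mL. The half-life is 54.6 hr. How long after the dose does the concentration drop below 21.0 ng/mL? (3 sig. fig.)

k = ln 2 / 54.6 = 0.01270 hr⁻¹
C(t) = C₀ e^(−kt)  ⇒  t = ln(C₀/C) / k
t = ln(199/21.0) / 0.01270 = 2.249 / 0.01270 ≈ 177 hours

177 hours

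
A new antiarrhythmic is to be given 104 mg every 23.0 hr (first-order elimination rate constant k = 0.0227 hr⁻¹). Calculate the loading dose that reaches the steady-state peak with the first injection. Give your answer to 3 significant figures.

256 mg

Accumulation ratio R = 1 / (1 − e^(−kτ)) = 1 / (1 − e^(−0.02270×23.0)) = 1 / (1 − 0.5933) = 2.459
Loading dose = maintenance dose × R = 104 × 2.459 ≈ 256 mg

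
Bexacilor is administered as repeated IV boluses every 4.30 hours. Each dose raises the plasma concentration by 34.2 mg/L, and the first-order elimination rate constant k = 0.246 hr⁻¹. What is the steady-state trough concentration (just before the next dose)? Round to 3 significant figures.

18.2 mg/L

Fraction remaining after one interval: e^(−kτ) = e^(−0.2460 × 4.30) = 0.3472
R = 1 / (1 − 0.3472) = 1.532
Css,max = 34.2 × 1.532 = 52.39 mg/L
Css,min = Css,max × e^(−kτ) = 52.39 × 0.3472 ≈ 18.2 mg/L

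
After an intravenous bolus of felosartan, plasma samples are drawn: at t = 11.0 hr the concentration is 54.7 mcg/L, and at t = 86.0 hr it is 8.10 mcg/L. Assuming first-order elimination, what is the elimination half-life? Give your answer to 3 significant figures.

27.2 hours

k = ln(C₁/C₂) / (t₂ − t₁) = ln(54.7/8.10) / (86.0 − 11.0)
  = 1.910 / 75.00 = 0.02547 hr⁻¹
t½ = ln 2 / k = ln 2 / 0.02547 ≈ 27.2 hours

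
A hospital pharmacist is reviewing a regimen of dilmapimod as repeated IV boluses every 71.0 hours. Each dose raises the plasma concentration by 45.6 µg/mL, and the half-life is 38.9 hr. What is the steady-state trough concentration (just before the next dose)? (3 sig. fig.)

17.9 µg/mL

k = ln 2 / 38.9 = 0.01782 hr⁻¹
Fraction remaining after one interval: e^(−kτ) = e^(−0.01782 × 71.0) = 0.2822
R = 1 / (1 − 0.2822) = 1.393
Css,max = 45.6 × 1.393 = 63.53 µg/mL
Css,min = Css,max × e^(−kτ) = 63.53 × 0.2822 ≈ 17.9 µg/mL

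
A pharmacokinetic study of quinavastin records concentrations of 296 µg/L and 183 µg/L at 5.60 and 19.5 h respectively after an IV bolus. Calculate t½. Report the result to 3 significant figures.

k = ln(C₁/C₂) / (t₂ − t₁) = ln(296/183) / (19.5 − 5.60)
  = 0.4809 / 13.90 = 0.03460 h⁻¹
t½ = ln 2 / k = ln 2 / 0.03460 ≈ 20.0 hours

20.0 hours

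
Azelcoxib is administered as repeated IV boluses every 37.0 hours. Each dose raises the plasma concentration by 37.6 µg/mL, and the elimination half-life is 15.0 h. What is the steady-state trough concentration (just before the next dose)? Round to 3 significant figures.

8.30 µg/mL

k = ln 2 / 15.0 = 0.04621 h⁻¹
Fraction remaining after one interval: e^(−kτ) = e^(−0.04621 × 37.0) = 0.1809
R = 1 / (1 − 0.1809) = 1.221
Css,max = 37.6 × 1.221 = 45.90 µg/mL
Css,min = Css,max × e^(−kτ) = 45.90 × 0.1809 ≈ 8.30 µg/mL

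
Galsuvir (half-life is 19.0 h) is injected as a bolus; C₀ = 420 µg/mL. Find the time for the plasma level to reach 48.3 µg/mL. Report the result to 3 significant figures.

k = ln 2 / 19.0 = 0.03648 h⁻¹
C(t) = C₀ e^(−kt)  ⇒  t = ln(C₀/C) / k
t = ln(420/48.3) / 0.03648 = 2.163 / 0.03648 ≈ 59.3 hours

59.3 hours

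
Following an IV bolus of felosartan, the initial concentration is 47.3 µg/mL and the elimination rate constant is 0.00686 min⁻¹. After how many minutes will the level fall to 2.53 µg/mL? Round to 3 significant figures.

C(t) = C₀ e^(−kt)  ⇒  t = ln(C₀/C) / k
t = ln(47.3/2.53) / 0.006860 = 2.928 / 0.006860 ≈ 427 minutes

427 minutes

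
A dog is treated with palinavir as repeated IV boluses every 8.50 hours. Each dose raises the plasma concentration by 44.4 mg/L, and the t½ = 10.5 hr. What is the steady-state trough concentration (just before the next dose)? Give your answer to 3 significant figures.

59.0 mg/L

k = ln 2 / 10.5 = 0.06601 hr⁻¹
Fraction remaining after one interval: e^(−kτ) = e^(−0.06601 × 8.50) = 0.5706
R = 1 / (1 − 0.5706) = 2.329
Css,max = 44.4 × 2.329 = 103.4 mg/L
Css,min = Css,max × e^(−kτ) = 103.4 × 0.5706 ≈ 59.0 mg/L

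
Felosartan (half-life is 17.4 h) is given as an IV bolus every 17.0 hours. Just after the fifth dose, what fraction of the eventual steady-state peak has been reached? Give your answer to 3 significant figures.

0.966

k = ln 2 / 17.4 = 0.03984 h⁻¹
f_n = 1 − e^(−nkτ) = 1 − e^(−5 × 0.03984 × 17.0) = 1 − e^(−3.386) = 1 − 0.03384 ≈ 0.966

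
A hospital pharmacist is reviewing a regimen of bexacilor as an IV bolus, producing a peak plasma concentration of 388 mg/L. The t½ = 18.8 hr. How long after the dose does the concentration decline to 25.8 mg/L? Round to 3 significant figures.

73.5 hours

k = ln 2 / 18.8 = 0.03687 hr⁻¹
C(t) = C₀ e^(−kt)  ⇒  t = ln(C₀/C) / k
t = ln(388/25.8) / 0.03687 = 2.711 / 0.03687 ≈ 73.5 hours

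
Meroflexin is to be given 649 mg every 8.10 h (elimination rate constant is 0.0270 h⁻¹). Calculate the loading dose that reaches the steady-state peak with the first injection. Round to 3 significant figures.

Accumulation ratio R = 1 / (1 − e^(−kτ)) = 1 / (1 − e^(−0.02700×8.10)) = 1 / (1 − 0.8036) = 5.091
Loading dose = maintenance dose × R = 649 × 5.091 ≈ 3300 mg

3300 mg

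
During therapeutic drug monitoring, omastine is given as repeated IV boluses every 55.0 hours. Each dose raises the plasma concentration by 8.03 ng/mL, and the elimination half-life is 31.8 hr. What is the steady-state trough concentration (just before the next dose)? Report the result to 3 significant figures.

k = ln 2 / 31.8 = 0.02180 hr⁻¹
Fraction remaining after one interval: e^(−kτ) = e^(−0.02180 × 55.0) = 0.3015
R = 1 / (1 − 0.3015) = 1.432
Css,max = 8.03 × 1.432 = 11.50 ng/mL
Css,min = Css,max × e^(−kτ) = 11.50 × 0.3015 ≈ 3.47 ng/mL

3.47 ng/mL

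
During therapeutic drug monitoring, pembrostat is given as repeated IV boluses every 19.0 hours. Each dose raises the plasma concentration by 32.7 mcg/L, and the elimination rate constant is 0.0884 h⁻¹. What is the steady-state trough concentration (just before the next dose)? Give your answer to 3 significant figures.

7.49 mcg/L

Fraction remaining after one interval: e^(−kτ) = e^(−0.08840 × 19.0) = 0.1864
R = 1 / (1 − 0.1864) = 1.229
Css,max = 32.7 × 1.229 = 40.19 mcg/L
Css,min = Css,max × e^(−kτ) = 40.19 × 0.1864 ≈ 7.49 mcg/L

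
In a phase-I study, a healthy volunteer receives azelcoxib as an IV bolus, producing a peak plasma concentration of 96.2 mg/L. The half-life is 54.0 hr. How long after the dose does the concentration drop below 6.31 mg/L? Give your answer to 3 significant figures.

k = ln 2 / 54.0 = 0.01284 hr⁻¹
C(t) = C₀ e^(−kt)  ⇒  t = ln(C₀/C) / k
t = ln(96.2/6.31) / 0.01284 = 2.724 / 0.01284 ≈ 212 hours

212 hours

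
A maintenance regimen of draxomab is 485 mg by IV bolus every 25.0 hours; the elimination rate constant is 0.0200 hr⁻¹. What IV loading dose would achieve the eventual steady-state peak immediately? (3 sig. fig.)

1230 mg

Accumulation ratio R = 1 / (1 − e^(−kτ)) = 1 / (1 − e^(−0.02000×25.0)) = 1 / (1 − 0.6065) = 2.541
Loading dose = maintenance dose × R = 485 × 2.541 ≈ 1230 mg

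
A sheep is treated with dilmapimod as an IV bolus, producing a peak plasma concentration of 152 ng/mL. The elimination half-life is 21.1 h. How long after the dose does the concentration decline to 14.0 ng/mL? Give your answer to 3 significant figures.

k = ln 2 / 21.1 = 0.03285 h⁻¹
C(t) = C₀ e^(−kt)  ⇒  t = ln(C₀/C) / k
t = ln(152/14.0) / 0.03285 = 2.385 / 0.03285 ≈ 72.6 hours

72.6 hours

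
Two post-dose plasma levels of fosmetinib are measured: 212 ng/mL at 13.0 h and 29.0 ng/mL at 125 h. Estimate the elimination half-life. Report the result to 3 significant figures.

39.0 hours

k = ln(C₁/C₂) / (t₂ − t₁) = ln(212/29.0) / (125 − 13.0)
  = 1.989 / 112.0 = 0.01776 h⁻¹
t½ = ln 2 / k = ln 2 / 0.01776 ≈ 39.0 hours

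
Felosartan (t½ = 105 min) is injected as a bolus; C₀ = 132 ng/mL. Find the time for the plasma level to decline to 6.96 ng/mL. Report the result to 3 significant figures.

446 minutes

k = ln 2 / 105 = 0.006601 min⁻¹
C(t) = C₀ e^(−kt)  ⇒  t = ln(C₀/C) / k
t = ln(132/6.96) / 0.006601 = 2.943 / 0.006601 ≈ 446 minutes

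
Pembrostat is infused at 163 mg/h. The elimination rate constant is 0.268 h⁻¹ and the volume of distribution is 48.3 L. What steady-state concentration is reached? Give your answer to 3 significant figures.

CL = k · V = 0.268 × 48.3 = 12.94 L/h
Css = rate / CL = 163 / 12.94 ≈ 12.6 mg/L

12.6 mg/L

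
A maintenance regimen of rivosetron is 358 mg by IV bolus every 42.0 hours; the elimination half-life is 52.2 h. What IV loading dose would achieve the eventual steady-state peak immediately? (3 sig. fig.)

837 mg

k = ln 2 / 52.2 = 0.01328 h⁻¹
Accumulation ratio R = 1 / (1 − e^(−kτ)) = 1 / (1 − e^(−0.01328×42.0)) = 1 / (1 − 0.5725) = 2.339
Loading dose = maintenance dose × R = 358 × 2.339 ≈ 837 mg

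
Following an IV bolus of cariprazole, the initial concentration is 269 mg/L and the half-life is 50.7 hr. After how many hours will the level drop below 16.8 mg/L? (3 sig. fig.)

203 hours

k = ln 2 / 50.7 = 0.01367 hr⁻¹
C(t) = C₀ e^(−kt)  ⇒  t = ln(C₀/C) / k
t = ln(269/16.8) / 0.01367 = 2.773 / 0.01367 ≈ 203 hours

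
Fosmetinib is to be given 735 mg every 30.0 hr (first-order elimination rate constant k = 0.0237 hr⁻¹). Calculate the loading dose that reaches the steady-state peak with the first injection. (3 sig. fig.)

1440 mg

Accumulation ratio R = 1 / (1 − e^(−kτ)) = 1 / (1 − e^(−0.02370×30.0)) = 1 / (1 − 0.4912) = 1.965
Loading dose = maintenance dose × R = 735 × 1.965 ≈ 1440 mg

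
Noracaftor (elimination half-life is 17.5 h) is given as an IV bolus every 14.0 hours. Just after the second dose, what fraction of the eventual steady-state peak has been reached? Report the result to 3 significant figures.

0.670

k = ln 2 / 17.5 = 0.03961 h⁻¹
f_n = 1 − e^(−nkτ) = 1 − e^(−2 × 0.03961 × 14.0) = 1 − e^(−1.109) = 1 − 0.3299 ≈ 0.670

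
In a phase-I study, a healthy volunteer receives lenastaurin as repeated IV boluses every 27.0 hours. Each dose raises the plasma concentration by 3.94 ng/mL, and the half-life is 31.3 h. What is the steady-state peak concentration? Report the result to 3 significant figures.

8.75 ng/mL

k = ln 2 / 31.3 = 0.02215 h⁻¹
Fraction remaining after one interval: e^(−kτ) = e^(−0.02215 × 27.0) = 0.5500
R = 1 / (1 − 0.5500) = 2.222
Css,max = 3.94 × 2.222 ≈ 8.75 ng/mL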